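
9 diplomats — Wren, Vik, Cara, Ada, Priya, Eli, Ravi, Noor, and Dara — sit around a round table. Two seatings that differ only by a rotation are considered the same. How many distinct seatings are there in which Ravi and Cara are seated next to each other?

10080

Treat {Ravi, Cara} as one unit (2 internal orders) and seat the resulting 8 units around the table: (7)! circular arrangements.
So 2 × (7)! = 2 × 5040 = 10080.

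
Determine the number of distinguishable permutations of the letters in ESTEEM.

ESTEEM has 6 letters with E appearing 3 times.
So there are 6! / (3!) = 120 distinguishable arrangements.

120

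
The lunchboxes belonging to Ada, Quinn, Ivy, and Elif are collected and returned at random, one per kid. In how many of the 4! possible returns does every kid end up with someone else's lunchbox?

Count assignments avoiding every fixed point. For any j of the 4 kids fixed to their own lunchbox, the other 4−j can be arranged in (4−j)! ways.
By inclusion–exclusion this is Σ_{j=0}^{4} (−1)^j C(4,j)·(4−j)!.
Computing: 24 − 24 + 12 − 4 + 1 = 9.

9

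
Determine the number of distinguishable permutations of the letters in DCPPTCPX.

Letter multiplicities in DCPPTCPX: C×2, D×1, P×3, T×1, X×1.
The number of distinct arrangements is 8!/(3!·2!) = 40320/12 = 3360.

3360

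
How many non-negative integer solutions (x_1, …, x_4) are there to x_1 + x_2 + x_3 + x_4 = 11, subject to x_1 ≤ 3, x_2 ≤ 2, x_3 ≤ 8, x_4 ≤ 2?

By stars and bars, unrestricted non-negative solutions to x_1+…+x_4 = 11 number C(11+3,3) = 364.
Subtract solutions that violate a single cap (substitute x_i' = x_i − (cap_i+1)): x_1 ≥ 4 gives C(10,3) = 120; x_2 ≥ 3 gives C(11,3) = 165; x_3 ≥ 9 gives C(5,3) = 10; x_4 ≥ 3 gives C(11,3) = 165. Together 460.
Add back pairs where two caps are both exceeded: 35 + 0 + 35 + 0 + 56 + 0 = 126.
Subtract triples: 0 + 4 + 0 + 0 = 4.
By inclusion–exclusion the count is 364 − 460 + 126 − 4 = 26.

26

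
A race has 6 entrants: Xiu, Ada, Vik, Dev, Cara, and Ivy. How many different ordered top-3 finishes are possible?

There are 6 choices for 1st place, 5 for 2nd, and 4 for 3rd.
That gives 6 × 5 × 4 = 120.

120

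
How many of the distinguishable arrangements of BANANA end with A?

With the last slot taken by A, it remains to arrange the other 5 letters (BNANA).
Those 5 letters have A appearing twice and N appearing twice, giving (5)!/(2!·2!) = 30.

30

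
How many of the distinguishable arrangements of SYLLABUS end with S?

With the last slot taken by S, it remains to arrange the other 7 letters (YLLABUS).
Those 7 letters have L appearing twice, giving (7)!/(2!) = 2520.

2520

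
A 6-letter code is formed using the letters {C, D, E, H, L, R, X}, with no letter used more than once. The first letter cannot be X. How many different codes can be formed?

4320

The first letter has 7−1 = 6 choices (anything except X).
The remaining 5 letters are filled from the other 6 symbols without repetition: 6 × 5 × 4 × 3 × 2 = 720.
Total: 6 × 720 = 4320.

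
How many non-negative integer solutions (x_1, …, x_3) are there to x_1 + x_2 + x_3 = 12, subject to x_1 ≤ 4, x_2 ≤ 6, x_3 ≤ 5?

Ignoring the caps, the number of non-negative solutions to x_1+…+x_3 = 12 is C(14,2) = 91.
Subtract solutions that violate a single cap (substitute x_i' = x_i − (cap_i+1)): x_1 ≥ 5 gives C(9,2) = 36; x_2 ≥ 7 gives C(7,2) = 21; x_3 ≥ 6 gives C(8,2) = 28. Together 85.
Add back pairs where two caps are both exceeded: 1 + 3 + 0 = 4.
By inclusion–exclusion the count is 91 − 85 + 4 = 10.

10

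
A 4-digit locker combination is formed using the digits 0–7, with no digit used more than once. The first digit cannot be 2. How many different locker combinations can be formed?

The first digit has 8−1 = 7 choices (anything except 2).
The remaining 3 digits are filled from the other 7 symbols without repetition: 7 × 6 × 5 = 210.
Total: 7 × 210 = 1470.

1470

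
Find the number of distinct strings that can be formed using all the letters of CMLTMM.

The 6 letters of CMLTMM have repeats: M appearing 3 times.
So there are 6! / (3!) = 120 distinguishable arrangements.

120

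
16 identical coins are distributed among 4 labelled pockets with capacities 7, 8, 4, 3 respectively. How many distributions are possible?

Ignoring the caps, the number of non-negative solutions to x_1+…+x_4 = 16 is C(19,3) = 969.
Subtract solutions that violate a single cap (substitute x_i' = x_i − (cap_i+1)): x_1 ≥ 8 gives C(11,3) = 165; x_2 ≥ 9 gives C(10,3) = 120; x_3 ≥ 5 gives C(14,3) = 364; x_4 ≥ 4 gives C(15,3) = 455. Together 1104.
Add back pairs where two caps are both exceeded: 0 + 20 + 35 + 10 + 20 + 120 = 205.
By inclusion–exclusion the count is 969 − 1104 + 205 = 70.

70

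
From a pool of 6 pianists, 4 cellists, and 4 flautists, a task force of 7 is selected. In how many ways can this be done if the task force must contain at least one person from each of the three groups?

With no constraint there are C(14,7) = 3432 possible selections.
Subtract selections that omit an entire group: no pianists → C(8,7) = 8; no cellists → C(10,7) = 120; no flautists → C(10,7) = 120.
Add back selections omitting two groups (i.e. drawn from a single group): C(6,7) + C(4,7) + C(4,7) = 0.
By inclusion–exclusion: 3432 − 248 + 0 = 3184.

3184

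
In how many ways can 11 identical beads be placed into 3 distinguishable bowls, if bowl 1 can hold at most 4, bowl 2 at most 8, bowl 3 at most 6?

Ignoring the caps, the number of non-negative solutions to x_1+…+x_3 = 11 is C(13,2) = 78.
Subtract solutions that violate a single cap (substitute x_i' = x_i − (cap_i+1)): x_1 ≥ 5 gives C(8,2) = 28; x_2 ≥ 9 gives C(4,2) = 6; x_3 ≥ 7 gives C(6,2) = 15. Together 49.
No two caps can be exceeded simultaneously, so the pair terms are all 0.
By inclusion–exclusion the count is 78 − 49 + 0 = 29.

29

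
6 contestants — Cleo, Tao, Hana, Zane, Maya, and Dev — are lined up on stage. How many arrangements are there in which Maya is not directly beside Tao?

480

Of the 6! = 720 arrangements, those with Maya and Tao adjacent number 2 × 5! = 240 (treat the pair as a block with 2 internal orders).
Complementary counting: 720 − 240 = 480.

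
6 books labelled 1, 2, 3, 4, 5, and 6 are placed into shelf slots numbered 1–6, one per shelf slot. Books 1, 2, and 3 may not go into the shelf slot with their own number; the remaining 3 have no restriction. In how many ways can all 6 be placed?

Let Aᵢ (for i ∈ {1, 2, 3}) be the placements that put book i in its forbidden shelf slot. Any j of these fix j positions, leaving (6−j)! ways to fill the rest, and there are C(3,j) ways to pick which j.
By inclusion–exclusion, the number of valid placements is Σ_{j=0}^{3} (−1)^j C(3,j)·(6−j)!.
Computing: 720 − 360 + 72 − 6 = 426.

426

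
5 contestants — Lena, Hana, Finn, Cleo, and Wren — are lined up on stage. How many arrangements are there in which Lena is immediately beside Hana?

Place the 3 others and the Lena-Hana pair as 4 objects in a line; the pair has 2 internal arrangements.
So the count is 2·(4)! = 48.

48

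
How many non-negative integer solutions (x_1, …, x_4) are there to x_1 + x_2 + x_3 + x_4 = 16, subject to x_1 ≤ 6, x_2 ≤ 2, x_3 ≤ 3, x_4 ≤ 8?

19

By stars and bars, unrestricted non-negative solutions to x_1+…+x_4 = 16 number C(16+3,3) = 969.
Subtract solutions that violate a single cap (substitute x_i' = x_i − (cap_i+1)): x_1 ≥ 7 gives C(12,3) = 220; x_2 ≥ 3 gives C(16,3) = 560; x_3 ≥ 4 gives C(15,3) = 455; x_4 ≥ 9 gives C(10,3) = 120. Together 1355.
Add back pairs where two caps are both exceeded: 84 + 56 + 1 + 220 + 35 + 20 = 416.
Subtract triples: 10 + 0 + 0 + 1 = 11.
By inclusion–exclusion the count is 969 − 1355 + 416 − 11 = 19.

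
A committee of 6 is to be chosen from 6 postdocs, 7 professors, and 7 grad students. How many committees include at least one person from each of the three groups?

With no constraint there are C(20,6) = 38760 possible selections.
Subtract selections that omit an entire group: no postdocs → C(14,6) = 3003; no professors → C(13,6) = 1716; no grad students → C(13,6) = 1716.
Add back selections omitting two groups (i.e. drawn from a single group): C(6,6) + C(7,6) + C(7,6) = 15.
By inclusion–exclusion: 38760 − 6435 + 15 = 32340.

32340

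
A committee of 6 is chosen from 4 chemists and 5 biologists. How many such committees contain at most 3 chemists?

74

Split by how many chemists are chosen (0 through 3).
Sum: C(4,0)·C(5,6) + C(4,1)·C(5,5) + C(4,2)·C(5,4) + C(4,3)·C(5,3) = 0 + 4 + 30 + 40 = 74.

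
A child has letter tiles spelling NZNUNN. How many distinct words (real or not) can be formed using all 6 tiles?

The 6 letters of NZNUNN have repeats: N appearing 4 times.
So there are 6! / (4!) = 30 distinguishable arrangements.

30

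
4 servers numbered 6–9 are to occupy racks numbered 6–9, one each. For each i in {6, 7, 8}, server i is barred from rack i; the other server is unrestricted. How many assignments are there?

Let Aᵢ (for i ∈ {6, 7, 8}) be the placements that put server i in its forbidden rack. Any j of these fix j positions, leaving (4−j)! ways to fill the rest, and there are C(3,j) ways to pick which j.
By inclusion–exclusion, the number of valid placements is Σ_{j=0}^{3} (−1)^j C(3,j)·(4−j)!.
Computing: 24 − 18 + 6 − 1 = 11.

11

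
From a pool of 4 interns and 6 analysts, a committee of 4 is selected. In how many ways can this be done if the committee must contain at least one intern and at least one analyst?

Total 4-person selections from all 10: C(10,4) = 210.
Subtract selections that omit an entire group: no interns → C(6,4) = 15; no analysts → C(4,4) = 1.
Both groups omitted at once is impossible, so 210 − 16 = 194.

194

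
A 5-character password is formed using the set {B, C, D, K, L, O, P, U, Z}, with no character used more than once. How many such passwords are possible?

Choose and order 5 of the 9 symbols: the first character has 9 options, the next 8, and so on down to 5.
That product is 9 × 8 × 7 × 6 × 5 = 15120.

15120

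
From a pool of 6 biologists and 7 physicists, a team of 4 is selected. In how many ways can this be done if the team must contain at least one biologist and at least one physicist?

665

Unrestricted: C(13,4) = 715 ways to pick any 4 of the 13.
Selections missing a whole group: no biologists → C(7,4) = 35; no physicists → C(6,4) = 15.
Both groups omitted at once is impossible, so 715 − 50 = 665.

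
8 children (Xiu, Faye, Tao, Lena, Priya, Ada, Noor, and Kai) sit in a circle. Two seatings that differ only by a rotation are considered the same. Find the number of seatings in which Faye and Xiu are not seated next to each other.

3600

All circular seatings of 8 people number (7)! = 5040.
Seatings with Faye beside Xiu: treat them as a block with 2 internal orders, giving 2 × (6)! = 1440.
Subtracting, 5040 − 1440 = 3600.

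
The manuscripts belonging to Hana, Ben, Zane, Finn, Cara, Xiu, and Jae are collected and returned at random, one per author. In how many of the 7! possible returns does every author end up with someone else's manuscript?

Let Aᵢ be the assignments in which author i gets their own manuscript. We want the size of the complement of A₁∪…∪A_7.
By inclusion–exclusion this is Σ_{j=0}^{7} (−1)^j C(7,j)·(7−j)!.
Computing: 5040 − 5040 + 2520 − 840 + 210 − 42 + 7 − 1 = 1854.

1854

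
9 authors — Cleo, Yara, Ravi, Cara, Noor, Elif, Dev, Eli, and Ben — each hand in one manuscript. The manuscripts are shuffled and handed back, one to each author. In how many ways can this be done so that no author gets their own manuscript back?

133496

Let Aᵢ be the assignments in which author i gets their own manuscript. We want the size of the complement of A₁∪…∪A_9.
By inclusion–exclusion this is Σ_{j=0}^{9} (−1)^j C(9,j)·(9−j)!.
Computing: 362880 − 362880 + 181440 − 60480 + 15120 − 3024 + 504 − 72 + 9 − 1 = 133496.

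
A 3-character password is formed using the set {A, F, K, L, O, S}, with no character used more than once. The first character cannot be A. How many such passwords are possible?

The first character has 6−1 = 5 choices (anything except A).
The remaining 2 characters are filled from the other 5 symbols without repetition: 5 × 4 = 20.
Total: 5 × 20 = 100.

100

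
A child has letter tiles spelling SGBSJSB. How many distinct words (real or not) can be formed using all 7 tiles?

420

SGBSJSB has 7 letters with B appearing twice and S appearing 3 times.
So there are 7! / (3!·2!) = 420 distinguishable arrangements.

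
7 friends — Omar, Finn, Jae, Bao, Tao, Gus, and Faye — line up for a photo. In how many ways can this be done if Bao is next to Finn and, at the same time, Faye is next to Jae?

480

Treat {Bao,Finn} as one block (2 orders) and {Faye,Jae} as another (2 orders).
That leaves 5 units to arrange: 2 × 2 × 5! = 4 × 120 = 480.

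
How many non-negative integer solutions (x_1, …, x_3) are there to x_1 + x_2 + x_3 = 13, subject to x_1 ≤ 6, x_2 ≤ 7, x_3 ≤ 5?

21

Without the upper bounds there are C(15,2) = 105 ways to split 13 among 3 variables.
Subtract solutions that violate a single cap (substitute x_i' = x_i − (cap_i+1)): x_1 ≥ 7 gives C(8,2) = 28; x_2 ≥ 8 gives C(7,2) = 21; x_3 ≥ 6 gives C(9,2) = 36. Together 85.
Add back pairs where two caps are both exceeded: 0 + 1 + 0 = 1.
By inclusion–exclusion the count is 105 − 85 + 1 = 21.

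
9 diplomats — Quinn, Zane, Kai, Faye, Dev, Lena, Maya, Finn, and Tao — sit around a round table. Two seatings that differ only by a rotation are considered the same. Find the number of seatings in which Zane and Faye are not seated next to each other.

30240

All circular seatings of 9 people number (8)! = 40320.
Those with Zane next to Faye: fuse the pair into one unit and seat 8 units around a circle — 2·(7)! = 10080.
Subtracting, 40320 − 10080 = 30240.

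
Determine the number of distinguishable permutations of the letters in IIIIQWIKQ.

1512

The 9 letters of IIIIQWIKQ have repeats: I appearing 5 times and Q appearing twice.
Dividing 9! = 362880 by 5!·2! = 240 for the repeated letters gives 1512.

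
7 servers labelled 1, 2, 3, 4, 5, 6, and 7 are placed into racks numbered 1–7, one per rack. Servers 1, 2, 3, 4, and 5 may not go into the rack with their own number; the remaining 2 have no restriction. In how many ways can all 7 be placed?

Let Aᵢ (for 1 ≤ i ≤ 5) be the placements that put server i in its forbidden rack. Any j of these fix j positions, leaving (7−j)! ways to fill the rest, and there are C(5,j) ways to pick which j.
By inclusion–exclusion, the number of valid placements is Σ_{j=0}^{5} (−1)^j C(5,j)·(7−j)!.
Computing: 5040 − 3600 + 1200 − 240 + 30 − 2 = 2428.

2428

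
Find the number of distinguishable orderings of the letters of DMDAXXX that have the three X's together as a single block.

60

Treat the 3 copies of X as a single block. The multiset to arrange is then {XXX, A, D, D, M}, 5 items in all.
That gives (5)!/(2!) = 60 arrangements.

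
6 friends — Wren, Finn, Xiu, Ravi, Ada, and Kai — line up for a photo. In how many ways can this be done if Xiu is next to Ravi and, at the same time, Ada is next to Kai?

Treat {Xiu,Ravi} as one block (2 orders) and {Ada,Kai} as another (2 orders).
That leaves 4 units to arrange: 2 × 2 × 4! = 4 × 24 = 96.

96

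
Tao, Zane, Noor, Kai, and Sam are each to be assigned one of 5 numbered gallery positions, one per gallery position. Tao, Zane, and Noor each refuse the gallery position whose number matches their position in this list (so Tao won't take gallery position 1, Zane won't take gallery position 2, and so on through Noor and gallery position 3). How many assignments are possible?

64

Let Aᵢ (for i ∈ {1, 2, 3}) be the placements that put person i in their forbidden gallery position. Any j of these fix j positions, leaving (5−j)! ways to fill the rest, and there are C(3,j) ways to pick which j.
By inclusion–exclusion, the number of valid placements is Σ_{j=0}^{3} (−1)^j C(3,j)·(5−j)!.
Computing: 120 − 72 + 18 − 2 = 64.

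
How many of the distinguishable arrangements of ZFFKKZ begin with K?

Fix K in the first position and arrange the remaining 5 letters.
Those 5 letters have F appearing twice and Z appearing twice, giving (5)!/(2!·2!) = 30.

30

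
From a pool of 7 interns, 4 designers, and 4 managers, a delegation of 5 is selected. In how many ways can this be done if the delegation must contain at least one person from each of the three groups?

Total 5-person selections from all 15: C(15,5) = 3003.
Selections missing a whole group: no interns → C(8,5) = 56; no designers → C(11,5) = 462; no managers → C(11,5) = 462.
Add back selections omitting two groups (i.e. drawn from a single group): C(7,5) + C(4,5) + C(4,5) = 21.
By inclusion–exclusion: 3003 − 980 + 21 = 2044.

2044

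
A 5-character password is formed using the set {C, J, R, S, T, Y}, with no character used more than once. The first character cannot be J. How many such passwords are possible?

600

The first character has 6−1 = 5 choices (anything except J).
The remaining 4 characters are filled from the other 5 symbols without repetition: 5 × 4 × 3 × 2 = 120.
Total: 5 × 120 = 600.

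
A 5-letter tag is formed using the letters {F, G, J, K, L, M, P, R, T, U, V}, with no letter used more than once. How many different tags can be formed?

55440

Choose and order 5 of the 11 symbols: the first letter has 11 options, the next 10, and so on down to 7.
11 × 10 × 9 × 8 × 7 = 55440.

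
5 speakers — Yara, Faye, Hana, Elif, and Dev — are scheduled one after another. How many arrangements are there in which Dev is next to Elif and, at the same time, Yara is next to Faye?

Treat {Dev,Elif} as one block (2 orders) and {Yara,Faye} as another (2 orders).
That leaves 3 units to arrange: 2 × 2 × 3! = 4 × 6 = 24.

24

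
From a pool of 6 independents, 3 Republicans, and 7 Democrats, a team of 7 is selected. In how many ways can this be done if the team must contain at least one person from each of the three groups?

Total 7-person selections from all 16: C(16,7) = 11440.
Selections missing a whole group: no independents → C(10,7) = 120; no Republicans → C(13,7) = 1716; no Democrats → C(9,7) = 36.
Add back selections omitting two groups (i.e. drawn from a single group): C(6,7) + C(3,7) + C(7,7) = 1.
By inclusion–exclusion: 11440 − 1872 + 1 = 9569.

9569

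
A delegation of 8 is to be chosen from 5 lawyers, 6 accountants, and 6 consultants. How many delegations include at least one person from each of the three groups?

Total 8-person selections from all 17: C(17,8) = 24310.
Selections missing a whole group: no lawyers → C(12,8) = 495; no accountants → C(11,8) = 165; no consultants → C(11,8) = 165.
Add back selections omitting two groups (i.e. drawn from a single group): C(5,8) + C(6,8) + C(6,8) = 0.
By inclusion–exclusion: 24310 − 825 + 0 = 23485.

23485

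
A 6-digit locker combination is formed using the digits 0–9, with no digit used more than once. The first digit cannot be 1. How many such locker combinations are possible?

136080

The first digit has 10−1 = 9 choices (anything except 1).
The remaining 5 digits are filled from the other 9 symbols without repetition: 9 × 8 × 7 × 6 × 5 = 15120.
Total: 9 × 15120 = 136080.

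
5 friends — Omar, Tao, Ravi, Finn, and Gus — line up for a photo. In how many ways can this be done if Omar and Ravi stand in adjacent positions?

48

Treat {Omar, Ravi} as a single unit. There are 4 units to order, and the pair itself can be ordered 2 ways.
That gives 2 × 4! = 2 × 24 = 48.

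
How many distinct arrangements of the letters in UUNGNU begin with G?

10

Fix G in the first position and arrange the remaining 5 letters.
Those 5 letters have N appearing twice and U appearing 3 times, giving (5)!/(3!·2!) = 10.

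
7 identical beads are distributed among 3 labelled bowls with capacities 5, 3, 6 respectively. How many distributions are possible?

Ignoring the caps, the number of non-negative solutions to x_1+…+x_3 = 7 is C(9,2) = 36.
Subtract solutions that violate a single cap (substitute x_i' = x_i − (cap_i+1)): x_1 ≥ 6 gives C(3,2) = 3; x_2 ≥ 4 gives C(5,2) = 10; x_3 ≥ 7 gives C(2,2) = 1. Together 14.
No two caps can be exceeded simultaneously, so the pair terms are all 0.
By inclusion–exclusion the count is 36 − 14 + 0 = 22.

22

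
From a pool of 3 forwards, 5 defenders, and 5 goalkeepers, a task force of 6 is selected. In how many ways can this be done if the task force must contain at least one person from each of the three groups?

1450

Unrestricted: C(13,6) = 1716 ways to pick any 6 of the 13.
Subtract selections that omit an entire group: no forwards → C(10,6) = 210; no defenders → C(8,6) = 28; no goalkeepers → C(8,6) = 28.
Add back selections omitting two groups (i.e. drawn from a single group): C(3,6) + C(5,6) + C(5,6) = 0.
By inclusion–exclusion: 1716 − 266 + 0 = 1450.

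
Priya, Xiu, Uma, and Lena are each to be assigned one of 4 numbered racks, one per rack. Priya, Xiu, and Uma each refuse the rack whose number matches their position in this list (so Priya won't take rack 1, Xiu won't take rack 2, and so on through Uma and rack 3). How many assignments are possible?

Let Aᵢ (for i ∈ {1, 2, 3}) be the placements that put person i in their forbidden rack. Any j of these fix j positions, leaving (4−j)! ways to fill the rest, and there are C(3,j) ways to pick which j.
By inclusion–exclusion, the number of valid placements is Σ_{j=0}^{3} (−1)^j C(3,j)·(4−j)!.
Computing: 24 − 18 + 6 − 1 = 11.

11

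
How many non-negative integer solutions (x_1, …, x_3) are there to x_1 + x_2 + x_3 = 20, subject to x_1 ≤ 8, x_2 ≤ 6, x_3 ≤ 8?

6

Without the upper bounds there are C(22,2) = 231 ways to split 20 among 3 variables.
Subtract solutions that violate a single cap (substitute x_i' = x_i − (cap_i+1)): x_1 ≥ 9 gives C(13,2) = 78; x_2 ≥ 7 gives C(15,2) = 105; x_3 ≥ 9 gives C(13,2) = 78. Together 261.
Add back pairs where two caps are both exceeded: 15 + 6 + 15 = 36.
By inclusion–exclusion the count is 231 − 261 + 36 = 6.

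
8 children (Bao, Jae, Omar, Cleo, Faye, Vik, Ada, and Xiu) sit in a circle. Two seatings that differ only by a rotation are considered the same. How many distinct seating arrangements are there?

5040

Fix one person's seat to break rotational symmetry; the remaining 7 people can be arranged in (7)! = 5040 ways.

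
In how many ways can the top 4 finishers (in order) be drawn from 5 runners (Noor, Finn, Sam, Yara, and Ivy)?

This is an ordered selection of 4 from 5: P(5,4).
That gives 5 × 4 × 3 × 2 = 120.

120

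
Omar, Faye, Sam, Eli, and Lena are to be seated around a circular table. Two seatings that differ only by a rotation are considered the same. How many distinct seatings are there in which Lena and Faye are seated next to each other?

12

Glue Lena and Faye into a block (2 internal orders). Seating 4 units around a circle gives (3)! arrangements.
So 2 × (3)! = 2 × 6 = 12.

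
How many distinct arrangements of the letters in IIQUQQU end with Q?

With the last slot taken by Q, it remains to arrange the other 6 letters (IIUQQU).
Those 6 letters have I appearing twice, Q appearing twice, and U appearing twice, giving (6)!/(2!·2!·2!) = 90.

90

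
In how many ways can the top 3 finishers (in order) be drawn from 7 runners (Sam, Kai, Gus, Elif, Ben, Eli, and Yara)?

210

There are 7 choices for 1st place, 6 for 2nd, and 5 for 3rd.
That gives 7 × 6 × 5 = 210.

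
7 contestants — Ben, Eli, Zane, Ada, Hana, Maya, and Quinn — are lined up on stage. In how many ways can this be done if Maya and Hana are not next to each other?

3600

There are 7! = 5040 arrangements in all. If Maya and Hana are adjacent, merging them into one block gives 2·(6)! = 1440 arrangements.
Complementary counting: 5040 − 1440 = 3600.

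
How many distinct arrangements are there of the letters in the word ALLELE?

60

Letter multiplicities in ALLELE: A×1, E×2, L×3.
Dividing 6! = 720 by 3!·2! = 12 for the repeated letters gives 60.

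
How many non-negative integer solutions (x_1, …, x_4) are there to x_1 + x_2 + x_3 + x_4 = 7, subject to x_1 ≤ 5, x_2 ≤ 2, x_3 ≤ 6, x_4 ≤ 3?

By stars and bars, unrestricted non-negative solutions to x_1+…+x_4 = 7 number C(7+3,3) = 120.
Subtract solutions that violate a single cap (substitute x_i' = x_i − (cap_i+1)): x_1 ≥ 6 gives C(4,3) = 4; x_2 ≥ 3 gives C(7,3) = 35; x_3 ≥ 7 gives C(3,3) = 1; x_4 ≥ 4 gives C(6,3) = 20. Together 60.
Add back pairs where two caps are both exceeded: 0 + 0 + 0 + 0 + 1 + 0 = 1.
By inclusion–exclusion the count is 120 − 60 + 1 = 61.

61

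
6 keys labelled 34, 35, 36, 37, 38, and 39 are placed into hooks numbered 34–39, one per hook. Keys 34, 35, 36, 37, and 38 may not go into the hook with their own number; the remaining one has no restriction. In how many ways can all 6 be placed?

309

Let Aᵢ (for 34 ≤ i ≤ 38) be the placements that put key i in its forbidden hook. Any j of these fix j positions, leaving (6−j)! ways to fill the rest, and there are C(5,j) ways to pick which j.
By inclusion–exclusion, the number of valid placements is Σ_{j=0}^{5} (−1)^j C(5,j)·(6−j)!.
Computing: 720 − 600 + 240 − 60 + 10 − 1 = 309.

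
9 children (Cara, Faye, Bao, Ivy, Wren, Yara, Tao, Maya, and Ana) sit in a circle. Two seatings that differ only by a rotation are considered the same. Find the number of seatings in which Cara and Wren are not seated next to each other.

30240

Without the restriction there are (8)! = 40320 seatings.
Those with Cara next to Wren: fuse the pair into one unit and seat 8 units around a circle — 2·(7)! = 10080.
Subtracting, 40320 − 10080 = 30240.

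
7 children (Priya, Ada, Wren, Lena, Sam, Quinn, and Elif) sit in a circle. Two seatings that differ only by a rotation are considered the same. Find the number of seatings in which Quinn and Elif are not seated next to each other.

480

Without the restriction there are (6)! = 720 seatings.
Those with Quinn next to Elif: fuse the pair into one unit and seat 6 units around a circle — 2·(5)! = 240.
Subtracting, 720 − 240 = 480.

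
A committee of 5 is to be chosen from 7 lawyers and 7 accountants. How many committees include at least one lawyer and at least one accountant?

Total 5-person selections from all 14: C(14,5) = 2002.
Selections missing a whole group: no lawyers → C(7,5) = 21; no accountants → C(7,5) = 21.
Both groups omitted at once is impossible, so 2002 − 42 = 1960.

1960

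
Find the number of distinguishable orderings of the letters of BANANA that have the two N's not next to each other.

There are 6!/(3!·2!) = 60 arrangements of BANANA in total.
Arrangements with the N's together: treat NN as one letter, giving (5)!/(3!) = 20.
Hence 60 − 20 = 40.

40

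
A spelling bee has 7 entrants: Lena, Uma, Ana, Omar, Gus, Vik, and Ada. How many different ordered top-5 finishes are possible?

This is an ordered selection of 5 from 7: P(7,5).
That gives 7 × 6 × 5 × 4 × 3 = 2520.

2520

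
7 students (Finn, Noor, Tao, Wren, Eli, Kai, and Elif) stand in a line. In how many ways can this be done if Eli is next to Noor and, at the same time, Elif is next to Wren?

Treat {Eli,Noor} as one block (2 orders) and {Elif,Wren} as another (2 orders).
That leaves 5 units to arrange: 2 × 2 × 5! = 4 × 120 = 480.

480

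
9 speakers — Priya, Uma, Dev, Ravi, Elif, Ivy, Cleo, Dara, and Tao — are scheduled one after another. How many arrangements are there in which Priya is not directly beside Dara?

282240

There are 9! = 362880 arrangements in all. If Priya and Dara are adjacent, merging them into one block gives 2·(8)! = 80640 arrangements.
Complementary counting: 362880 − 80640 = 282240.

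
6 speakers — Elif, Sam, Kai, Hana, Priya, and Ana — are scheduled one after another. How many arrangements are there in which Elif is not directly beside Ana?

480

Of the 6! = 720 arrangements, those with Elif and Ana adjacent number 2 × 5! = 240 (treat the pair as a block with 2 internal orders).
Complementary counting: 720 − 240 = 480.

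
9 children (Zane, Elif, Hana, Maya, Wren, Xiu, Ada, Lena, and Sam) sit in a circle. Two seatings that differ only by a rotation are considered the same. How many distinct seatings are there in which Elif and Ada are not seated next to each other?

Without the restriction there are (8)! = 40320 seatings.
Seatings with Elif beside Ada: treat them as a block with 2 internal orders, giving 2 × (7)! = 10080.
Subtracting, 40320 − 10080 = 30240.

30240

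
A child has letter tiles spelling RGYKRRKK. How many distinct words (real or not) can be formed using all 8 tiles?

1120

The 8 letters of RGYKRRKK have repeats: K appearing 3 times and R appearing 3 times.
So there are 8! / (3!·3!) = 1120 distinguishable arrangements.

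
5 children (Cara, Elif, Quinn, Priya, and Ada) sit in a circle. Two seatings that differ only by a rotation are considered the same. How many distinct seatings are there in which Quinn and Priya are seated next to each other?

Glue Quinn and Priya into a block (2 internal orders). Seating 4 units around a circle gives (3)! arrangements.
So 2 × (3)! = 2 × 6 = 12.

12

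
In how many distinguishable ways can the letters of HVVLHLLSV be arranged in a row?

5040

The 9 letters of HVVLHLLSV have repeats: H appearing twice, L appearing 3 times, and V appearing 3 times.
So there are 9! / (3!·3!·2!) = 5040 distinguishable arrangements.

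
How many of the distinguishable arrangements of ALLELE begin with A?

With the first slot taken by A, it remains to arrange the other 5 letters (LLELE).
Those 5 letters have E appearing twice and L appearing 3 times, giving (5)!/(3!·2!) = 10.

10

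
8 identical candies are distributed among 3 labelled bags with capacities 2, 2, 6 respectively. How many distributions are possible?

6

Ignoring the caps, the number of non-negative solutions to x_1+…+x_3 = 8 is C(10,2) = 45.
Subtract solutions that violate a single cap (substitute x_i' = x_i − (cap_i+1)): x_1 ≥ 3 gives C(7,2) = 21; x_2 ≥ 3 gives C(7,2) = 21; x_3 ≥ 7 gives C(3,2) = 3. Together 45.
Add back pairs where two caps are both exceeded: 6 + 0 + 0 = 6.
By inclusion–exclusion the count is 45 − 45 + 6 = 6.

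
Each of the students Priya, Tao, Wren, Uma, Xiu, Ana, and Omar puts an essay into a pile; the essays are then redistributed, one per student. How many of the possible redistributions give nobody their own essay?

This is the derangement count D_7: permutations of 7 items with no fixed point.
By inclusion–exclusion this is Σ_{j=0}^{7} (−1)^j C(7,j)·(7−j)!.
Computing: 5040 − 5040 + 2520 − 840 + 210 − 42 + 7 − 1 = 1854.

1854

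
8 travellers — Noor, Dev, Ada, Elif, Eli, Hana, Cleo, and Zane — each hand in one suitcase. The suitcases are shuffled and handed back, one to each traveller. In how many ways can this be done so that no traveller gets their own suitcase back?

Count assignments avoiding every fixed point. For any j of the 8 travellers fixed to their own suitcase, the other 8−j can be arranged in (8−j)! ways.
By inclusion–exclusion this is Σ_{j=0}^{8} (−1)^j C(8,j)·(8−j)!.
Computing: 40320 − 40320 + 20160 − 6720 + 1680 − 336 + 56 − 8 + 1 = 14833.

14833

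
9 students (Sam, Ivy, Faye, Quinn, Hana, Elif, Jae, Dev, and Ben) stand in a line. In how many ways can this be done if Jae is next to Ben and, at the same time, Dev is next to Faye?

20160

Treat {Jae,Ben} as one block (2 orders) and {Dev,Faye} as another (2 orders).
That leaves 7 units to arrange: 2 × 2 × 7! = 4 × 5040 = 20160.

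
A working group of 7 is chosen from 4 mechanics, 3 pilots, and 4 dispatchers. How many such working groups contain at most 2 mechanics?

Split by how many mechanics are chosen (0 through 2).
Sum: C(4,0)·C(7,7) + C(4,1)·C(7,6) + C(4,2)·C(7,5) = 1 + 28 + 126 = 155.

155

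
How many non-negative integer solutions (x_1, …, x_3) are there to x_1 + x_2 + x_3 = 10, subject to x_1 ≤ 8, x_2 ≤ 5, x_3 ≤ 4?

By stars and bars, unrestricted non-negative solutions to x_1+…+x_3 = 10 number C(10+2,2) = 66.
Subtract solutions that violate a single cap (substitute x_i' = x_i − (cap_i+1)): x_1 ≥ 9 gives C(3,2) = 3; x_2 ≥ 6 gives C(6,2) = 15; x_3 ≥ 5 gives C(7,2) = 21. Together 39.
No two caps can be exceeded simultaneously, so the pair terms are all 0.
By inclusion–exclusion the count is 66 − 39 + 0 = 27.

27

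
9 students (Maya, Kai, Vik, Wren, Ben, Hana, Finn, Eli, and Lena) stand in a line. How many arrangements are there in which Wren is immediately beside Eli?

Place the 7 others and the Wren-Eli pair as 8 objects in a line; the pair has 2 internal arrangements.
So the count is 2·(8)! = 80640.

80640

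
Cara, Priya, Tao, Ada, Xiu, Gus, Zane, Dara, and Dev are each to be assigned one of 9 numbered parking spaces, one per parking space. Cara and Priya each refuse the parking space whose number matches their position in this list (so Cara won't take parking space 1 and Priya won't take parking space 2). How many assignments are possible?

287280

Let Aᵢ (for i ∈ {1, 2}) be the placements that put person i in their forbidden parking space. Any j of these fix j positions, leaving (9−j)! ways to fill the rest, and there are C(2,j) ways to pick which j.
By inclusion–exclusion, the number of valid placements is Σ_{j=0}^{2} (−1)^j C(2,j)·(9−j)!.
Computing: 362880 − 80640 + 5040 = 287280.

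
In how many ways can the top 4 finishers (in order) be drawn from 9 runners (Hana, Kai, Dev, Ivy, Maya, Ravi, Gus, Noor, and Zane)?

This is an ordered selection of 4 from 9: P(9,4).
That gives 9 × 8 × 7 × 6 = 3024.

3024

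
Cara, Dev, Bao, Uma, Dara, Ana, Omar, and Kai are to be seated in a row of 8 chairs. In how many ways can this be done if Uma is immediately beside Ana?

Treat {Uma, Ana} as a single unit. There are 7 units to order, and the pair itself can be ordered 2 ways.
That gives 2 × 7! = 2 × 5040 = 10080.

10080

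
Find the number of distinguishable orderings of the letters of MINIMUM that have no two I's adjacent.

There are 7!/(3!·2!) = 420 arrangements of MINIMUM in total.
If the two I's are adjacent, glue them into one block, leaving 6 items to arrange: (6)!/(3!) = 120 ways.
Hence 420 − 120 = 300.

300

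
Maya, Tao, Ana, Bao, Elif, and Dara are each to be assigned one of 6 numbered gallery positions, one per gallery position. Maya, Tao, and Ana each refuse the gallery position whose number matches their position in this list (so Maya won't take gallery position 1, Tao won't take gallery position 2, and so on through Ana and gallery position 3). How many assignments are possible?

Let Aᵢ (for i ∈ {1, 2, 3}) be the placements that put person i in their forbidden gallery position. Any j of these fix j positions, leaving (6−j)! ways to fill the rest, and there are C(3,j) ways to pick which j.
By inclusion–exclusion, the number of valid placements is Σ_{j=0}^{3} (−1)^j C(3,j)·(6−j)!.
Computing: 720 − 360 + 72 − 6 = 426.

426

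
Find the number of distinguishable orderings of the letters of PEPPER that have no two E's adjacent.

There are 6!/(3!·2!) = 60 arrangements of PEPPER in total.
Arrangements with the E's together: treat EE as one letter, giving (5)!/(3!) = 20.
Subtracting, 60 − 20 = 40 arrangements keep the E's apart.

40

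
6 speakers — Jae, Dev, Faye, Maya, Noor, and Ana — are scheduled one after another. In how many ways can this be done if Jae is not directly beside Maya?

Of the 6! = 720 arrangements, those with Jae and Maya adjacent number 2 × 5! = 240 (treat the pair as a block with 2 internal orders).
Complementary counting: 720 − 240 = 480.

480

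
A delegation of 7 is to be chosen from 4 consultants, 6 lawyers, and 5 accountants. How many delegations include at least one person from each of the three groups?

5949

With no constraint there are C(15,7) = 6435 possible selections.
Selections missing a whole group: no consultants → C(11,7) = 330; no lawyers → C(9,7) = 36; no accountants → C(10,7) = 120.
Add back selections omitting two groups (i.e. drawn from a single group): C(4,7) + C(6,7) + C(5,7) = 0.
By inclusion–exclusion: 6435 − 486 + 0 = 5949.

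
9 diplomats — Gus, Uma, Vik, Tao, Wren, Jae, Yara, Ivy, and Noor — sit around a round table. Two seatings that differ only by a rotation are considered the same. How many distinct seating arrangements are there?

Seat Gus anywhere (absorbing the rotational symmetry), then permute the other 8: (8)! = 40320.

40320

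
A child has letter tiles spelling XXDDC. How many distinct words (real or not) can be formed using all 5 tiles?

XXDDC has 5 letters with D appearing twice and X appearing twice.
Dividing 5! = 120 by 2!·2! = 4 for the repeated letters gives 30.

30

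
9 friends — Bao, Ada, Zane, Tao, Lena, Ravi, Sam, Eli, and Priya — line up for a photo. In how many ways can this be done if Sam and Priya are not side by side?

There are 9! = 362880 arrangements in all. If Sam and Priya are adjacent, merging them into one block gives 2·(8)! = 80640 arrangements.
So 362880 − 80640 = 282240 arrangements keep them apart.

282240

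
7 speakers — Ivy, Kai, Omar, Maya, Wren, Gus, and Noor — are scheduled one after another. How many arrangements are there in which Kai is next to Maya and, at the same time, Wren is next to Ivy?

480

Treat {Kai,Maya} as one block (2 orders) and {Wren,Ivy} as another (2 orders).
That leaves 5 units to arrange: 2 × 2 × 5! = 4 × 120 = 480.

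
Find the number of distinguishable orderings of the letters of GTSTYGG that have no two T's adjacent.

There are 7!/(3!·2!) = 420 arrangements of GTSTYGG in total.
If the two T's are adjacent, glue them into one block, leaving 6 items to arrange: (6)!/(3!) = 120 ways.
Hence 420 − 120 = 300.

300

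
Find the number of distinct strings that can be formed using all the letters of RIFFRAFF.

Letter multiplicities in RIFFRAFF: A×1, F×4, I×1, R×2.
The number of distinct arrangements is 8!/(4!·2!) = 40320/48 = 840.

840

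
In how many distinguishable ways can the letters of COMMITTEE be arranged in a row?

45360

COMMITTEE has 9 letters with E appearing twice, M appearing twice, and T appearing twice.
Dividing 9! = 362880 by 2!·2!·2! = 8 for the repeated letters gives 45360.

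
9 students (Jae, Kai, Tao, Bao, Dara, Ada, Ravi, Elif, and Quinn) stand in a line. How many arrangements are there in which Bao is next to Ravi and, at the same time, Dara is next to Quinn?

20160

Treat {Bao,Ravi} as one block (2 orders) and {Dara,Quinn} as another (2 orders).
That leaves 7 units to arrange: 2 × 2 × 7! = 4 × 5040 = 20160.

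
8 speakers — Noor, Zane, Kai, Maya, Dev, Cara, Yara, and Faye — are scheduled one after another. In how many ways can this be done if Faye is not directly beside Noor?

Of the 8! = 40320 arrangements, those with Faye and Noor adjacent number 2 × 7! = 10080 (treat the pair as a block with 2 internal orders).
So 40320 − 10080 = 30240 arrangements keep them apart.

30240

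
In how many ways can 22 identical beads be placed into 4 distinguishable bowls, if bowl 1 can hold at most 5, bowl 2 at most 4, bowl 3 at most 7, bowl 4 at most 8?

Without the upper bounds there are C(25,3) = 2300 ways to split 22 among 4 bowls.
Subtract solutions that violate a single cap (substitute x_i' = x_i − (cap_i+1)): x_1 ≥ 6 gives C(19,3) = 969; x_2 ≥ 5 gives C(20,3) = 1140; x_3 ≥ 8 gives C(17,3) = 680; x_4 ≥ 9 gives C(16,3) = 560. Together 3349.
Add back pairs where two caps are both exceeded: 364 + 165 + 120 + 220 + 165 + 56 = 1090.
Subtract triples: 20 + 10 + 0 + 1 = 31.
By inclusion–exclusion the count is 2300 − 3349 + 1090 − 31 = 10.

10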